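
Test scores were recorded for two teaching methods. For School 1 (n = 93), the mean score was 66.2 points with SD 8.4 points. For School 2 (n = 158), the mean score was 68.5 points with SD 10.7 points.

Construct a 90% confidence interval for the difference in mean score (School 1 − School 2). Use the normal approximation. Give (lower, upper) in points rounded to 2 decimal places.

SE₁ = s₁/√n₁ = 8.4/√93 = 0.8710; SE₂ = 10.7/√158 = 0.8512.
Independent samples, unequal variances: SE_diff = √(SE₁² + SE₂²) = √(0.758641 + 0.72454144) = 1.2179.
z* = 1.645, so margin of error = 1.645 × 1.2179 = 2.0034.
Difference in means = 66.2 − 68.5 = -2.3000.
-2.3000 ± 2.0034 → (-4.30, -0.30).

(-4.30, -0.30)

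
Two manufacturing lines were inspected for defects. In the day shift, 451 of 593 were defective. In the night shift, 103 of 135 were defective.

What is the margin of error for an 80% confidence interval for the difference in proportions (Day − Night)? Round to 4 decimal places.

0.0520

p̂₁ = 451/593 = 0.7605 and p̂₂ = 103/135 = 0.7630.
SE₁ = √(p̂₁(1−p̂₁)/n₁) = √(0.7605·0.2395/593) = 0.01753; SE₂ = √(0.7630·0.2370/135) = 0.03660.
Independent samples: SE of the difference = √(SE₁² + SE₂²) = √(0.0003073009 + 0.00133956) = 0.04058.
z* for 80% confidence is 1.282, so the margin of error is 1.282 × 0.04058 = 0.05202.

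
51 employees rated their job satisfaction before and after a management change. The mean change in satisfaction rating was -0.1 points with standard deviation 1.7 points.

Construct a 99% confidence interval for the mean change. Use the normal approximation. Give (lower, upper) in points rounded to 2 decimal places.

(-0.71, 0.51)

This is a matched-pairs design, so SE = s_d/√n = 1.7/√51 = 0.2380.
Margin = 2.576 × 0.2380 = 0.6131; the interval is -0.1 ± 0.6131 = (-0.71, 0.51).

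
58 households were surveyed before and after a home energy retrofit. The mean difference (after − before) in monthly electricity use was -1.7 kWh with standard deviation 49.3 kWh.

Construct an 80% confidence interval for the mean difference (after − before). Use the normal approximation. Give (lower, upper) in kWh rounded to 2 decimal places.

(-10.00, 6.60)

This is a matched-pairs design, so SE = s_d/√n = 49.3/√58 = 6.4734.
Margin = 1.282 × 6.4734 = 8.2989; the interval is -1.7 ± 8.2989 = (-10.00, 6.60).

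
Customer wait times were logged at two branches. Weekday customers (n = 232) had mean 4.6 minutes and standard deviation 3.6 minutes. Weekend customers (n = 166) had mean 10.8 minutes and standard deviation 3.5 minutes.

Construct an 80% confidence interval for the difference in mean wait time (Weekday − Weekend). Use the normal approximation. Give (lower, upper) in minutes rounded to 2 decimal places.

SE₁ = s₁/√n₁ = 3.6/√232 = 0.2364; SE₂ = 3.5/√166 = 0.2717.
Independent samples, unequal variances: SE_diff = √(SE₁² + SE₂²) = √(0.05588496 + 0.07382089) = 0.3601.
z* = 1.282, so margin of error = 1.282 × 0.3601 = 0.4616.
Difference in means = 4.6 − 10.8 = -6.2000.
-6.2000 ± 0.4616 → (-6.66, -5.74).

(-6.66, -5.74)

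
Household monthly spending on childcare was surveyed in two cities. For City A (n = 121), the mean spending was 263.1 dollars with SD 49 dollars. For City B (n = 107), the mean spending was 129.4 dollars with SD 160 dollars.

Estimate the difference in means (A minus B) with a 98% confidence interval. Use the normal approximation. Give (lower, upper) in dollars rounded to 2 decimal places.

Per-group SEs: s₁/√n₁ = 49/√121 = 4.4545, s₂/√n₂ = 160/√107 = 15.4678.
Unpooled SE of the difference: √(19.84257025 + 239.25283684) = 16.0964.
Margin of error = z* · SE = 2.326 × 16.0964 = 37.4402.
x̄₁ − x̄₂ = 263.1 − 129.4 = 133.7000.
CI: 133.7000 ± 37.4402 = (96.26, 171.14).

(96.26, 171.14)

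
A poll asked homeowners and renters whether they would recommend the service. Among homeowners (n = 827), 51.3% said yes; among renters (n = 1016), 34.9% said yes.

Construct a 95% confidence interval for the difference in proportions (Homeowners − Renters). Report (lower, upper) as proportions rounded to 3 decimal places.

The two standard errors are √(0.5130×0.4870/827) = 0.01738 and √(0.3490×0.6510/1016) = 0.01495.
Because the samples are independent, SE_diff = √(0.01738² + 0.01495²) = 0.02293.
Using z* = 1.960 for 95%, ME = 1.960 × 0.02293 = 0.04494.
p̂₁ − p̂₂ = 0.1640; interval 0.1640 ± 0.04494 gives (0.119, 0.209).

(0.119, 0.209)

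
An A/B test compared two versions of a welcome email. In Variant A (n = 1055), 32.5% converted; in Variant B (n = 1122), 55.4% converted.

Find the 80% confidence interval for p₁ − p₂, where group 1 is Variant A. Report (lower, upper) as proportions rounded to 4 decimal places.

The two standard errors are √(0.3250×0.6750/1055) = 0.01442 and √(0.5540×0.4460/1122) = 0.01484.
Because the samples are independent, SE_diff = √(0.01442² + 0.01484²) = 0.02069.
Using z* = 1.282 for 80%, ME = 1.282 × 0.02069 = 0.02652.
p̂₁ − p̂₂ = -0.2290; interval -0.2290 ± 0.02652 gives (-0.2555, -0.2025).

(-0.2555, -0.2025)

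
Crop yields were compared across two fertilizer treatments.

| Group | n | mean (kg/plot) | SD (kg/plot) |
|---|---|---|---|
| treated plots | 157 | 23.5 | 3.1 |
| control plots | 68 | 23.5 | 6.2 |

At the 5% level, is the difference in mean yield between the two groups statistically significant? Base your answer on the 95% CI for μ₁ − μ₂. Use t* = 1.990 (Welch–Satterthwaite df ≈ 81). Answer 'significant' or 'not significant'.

SE₁ = s₁/√n₁ = 3.1/√157 = 0.2474; SE₂ = 6.2/√68 = 0.7519.
Independent samples, unequal variances: SE_diff = √(SE₁² + SE₂²) = √(0.06120676 + 0.56535361) = 0.7916.
t* = 1.990, so margin of error = 1.990 × 0.7916 = 1.5753.
Difference in means = 23.5 − 23.5 = 0.0000.
0.0000 ± 1.5753 → (-1.5753, 1.5753).
The interval (-1.5753, 1.5753) contains 0, so the difference is not significant.

not significant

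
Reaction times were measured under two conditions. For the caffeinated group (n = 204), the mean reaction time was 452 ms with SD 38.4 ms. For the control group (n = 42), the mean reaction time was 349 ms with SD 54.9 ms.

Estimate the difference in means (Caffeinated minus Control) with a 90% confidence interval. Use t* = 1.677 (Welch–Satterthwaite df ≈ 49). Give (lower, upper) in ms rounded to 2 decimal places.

Per-group SEs: s₁/√n₁ = 38.4/√204 = 2.6885, s₂/√n₂ = 54.9/√42 = 8.4713.
Unpooled SE of the difference: √(7.22803225 + 71.76292369) = 8.8877.
Margin of error = t* · SE = 1.677 × 8.8877 = 14.9047.
x̄₁ − x̄₂ = 452 − 349 = 103.0000.
CI: 103.0000 ± 14.9047 = (88.10, 117.90).

(88.10, 117.90)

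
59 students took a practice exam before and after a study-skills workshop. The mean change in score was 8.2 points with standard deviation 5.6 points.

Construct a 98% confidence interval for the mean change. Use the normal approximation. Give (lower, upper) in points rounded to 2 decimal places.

Paired design: SE = s_d/√n = 5.6/√59 = 0.7291.
z* = 2.326; margin of error = 2.326 × 0.7291 = 1.6959.
8.2 ± 1.6959 → (6.50, 9.90).

(6.50, 9.90)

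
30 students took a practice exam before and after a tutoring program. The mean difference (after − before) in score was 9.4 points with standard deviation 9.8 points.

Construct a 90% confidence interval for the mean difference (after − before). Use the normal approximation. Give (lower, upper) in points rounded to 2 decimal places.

(6.46, 12.34)

This is a matched-pairs design, so SE = s_d/√n = 9.8/√30 = 1.7892.
Margin = 1.645 × 1.7892 = 2.9432; the interval is 9.4 ± 2.9432 = (6.46, 12.34).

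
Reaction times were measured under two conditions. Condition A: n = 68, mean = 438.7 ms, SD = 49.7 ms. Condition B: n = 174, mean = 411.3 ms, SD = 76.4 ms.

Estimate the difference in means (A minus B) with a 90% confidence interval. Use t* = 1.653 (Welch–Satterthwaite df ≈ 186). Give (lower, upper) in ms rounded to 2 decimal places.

(13.58, 41.22)

Standard errors of each mean: 49.7/√68 = 6.0270 and 76.4/√174 = 5.7919.
SE(x̄₁ − x̄₂) = √(6.0270² + 5.7919²) = 8.3589 for independent samples with unequal variances.
With t* = 1.653, the margin is 1.653 × 8.3589 = 13.8173.
x̄₁ − x̄₂ = 438.7 − 411.3 = 27.4000; the interval is 27.4000 ± 13.8173 = (13.58, 41.22).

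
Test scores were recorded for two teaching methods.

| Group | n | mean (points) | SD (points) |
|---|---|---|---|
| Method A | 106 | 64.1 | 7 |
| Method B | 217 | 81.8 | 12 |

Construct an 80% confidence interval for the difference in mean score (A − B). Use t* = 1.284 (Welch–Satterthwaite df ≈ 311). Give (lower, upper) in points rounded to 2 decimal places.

(-19.06, -16.34)

Standard errors of each mean: 7/√106 = 0.6799 and 12/√217 = 0.8146.
SE(x̄₁ − x̄₂) = √(0.6799² + 0.8146²) = 1.0611 for independent samples with unequal variances.
With t* = 1.284, the margin is 1.284 × 1.0611 = 1.3625.
x̄₁ − x̄₂ = 64.1 − 81.8 = -17.7000; the interval is -17.7000 ± 1.3625 = (-19.06, -16.34).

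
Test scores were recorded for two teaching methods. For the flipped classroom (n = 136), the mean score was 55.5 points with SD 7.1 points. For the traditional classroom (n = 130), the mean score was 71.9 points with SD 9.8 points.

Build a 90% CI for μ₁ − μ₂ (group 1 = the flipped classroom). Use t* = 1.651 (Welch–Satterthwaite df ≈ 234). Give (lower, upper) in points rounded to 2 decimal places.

(-18.14, -14.66)

Per-group SEs: s₁/√n₁ = 7.1/√136 = 0.6088, s₂/√n₂ = 9.8/√130 = 0.8595.
Unpooled SE of the difference: √(0.37063744 + 0.73874025) = 1.0533.
Margin of error = t* · SE = 1.651 × 1.0533 = 1.7390.
x̄₁ − x̄₂ = 55.5 − 71.9 = -16.4000.
CI: -16.4000 ± 1.7390 = (-18.14, -14.66).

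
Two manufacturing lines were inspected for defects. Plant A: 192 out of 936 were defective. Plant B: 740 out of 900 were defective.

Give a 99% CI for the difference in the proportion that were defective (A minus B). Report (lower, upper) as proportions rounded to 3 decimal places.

Sample proportions: 192/936 = 0.2051, 740/900 = 0.8222.
Each SE is √(p̂(1−p̂)/n): √(0.2051·0.7949/936) = 0.01320 and √(0.8222·0.1778/900) = 0.01274.
SE(p̂₁ − p̂₂) = √(SE₁² + SE₂²) = √(0.00017424 + 0.0001623076) = 0.01835, since the two samples are independent.
At 99% confidence z* = 2.576; margin = 2.576 × 0.01835 = 0.04727.
The difference is 0.2051 − 0.8222 = -0.6171, so the interval is -0.6171 ± 0.04727 = (-0.664, -0.570).

(-0.664, -0.570)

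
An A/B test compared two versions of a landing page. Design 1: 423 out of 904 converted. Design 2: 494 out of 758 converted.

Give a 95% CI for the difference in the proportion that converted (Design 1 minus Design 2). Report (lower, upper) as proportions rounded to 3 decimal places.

First, p̂₁ = 423/904 = 0.4679; p̂₂ = 494/758 = 0.6517.
The two standard errors are √(0.4679×0.5321/904) = 0.01660 and √(0.6517×0.3483/758) = 0.01730.
Because the samples are independent, SE_diff = √(0.01660² + 0.01730²) = 0.02398.
Using z* = 1.960 for 95%, ME = 1.960 × 0.02398 = 0.04700.
p̂₁ − p̂₂ = -0.1838; interval -0.1838 ± 0.04700 gives (-0.231, -0.137).

(-0.231, -0.137)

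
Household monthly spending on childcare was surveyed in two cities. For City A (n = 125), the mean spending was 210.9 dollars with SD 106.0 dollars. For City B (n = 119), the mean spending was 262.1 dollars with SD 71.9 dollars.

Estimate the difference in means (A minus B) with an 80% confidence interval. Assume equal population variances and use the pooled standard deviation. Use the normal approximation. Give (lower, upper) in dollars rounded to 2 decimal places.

(-66.14, -36.26)

Pooled variance s_p² = [124·106.0² + 118·71.9²] / (125+119−2) = 8278.0082, so s_p = 90.9836.
SE_diff = s_p·√(1/n₁ + 1/n₂) = 90.9836·√(1/125 + 1/119) = 11.6528.
z* = 1.282; margin = 1.282 × 11.6528 = 14.9389.
Difference = 210.9 − 262.1 = -51.2000.
-51.2000 ± 14.9389 → (-66.14, -36.26).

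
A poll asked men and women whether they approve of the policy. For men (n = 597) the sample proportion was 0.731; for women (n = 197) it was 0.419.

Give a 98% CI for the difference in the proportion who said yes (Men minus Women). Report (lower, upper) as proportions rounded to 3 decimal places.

SE₁ = √(p̂₁(1−p̂₁)/n₁) = √(0.7310·0.2690/597) = 0.01815; SE₂ = √(0.4190·0.5810/197) = 0.03515.
Independent samples: SE of the difference = √(SE₁² + SE₂²) = √(0.0003294225 + 0.0012355225) = 0.03956.
z* for 98% confidence is 2.326, so the margin of error is 2.326 × 0.03956 = 0.09202.
Point estimate p̂₁ − p̂₂ = 0.7310 − 0.4190 = 0.3120.
0.3120 ± 0.09202 → (0.220, 0.404).

(0.220, 0.404)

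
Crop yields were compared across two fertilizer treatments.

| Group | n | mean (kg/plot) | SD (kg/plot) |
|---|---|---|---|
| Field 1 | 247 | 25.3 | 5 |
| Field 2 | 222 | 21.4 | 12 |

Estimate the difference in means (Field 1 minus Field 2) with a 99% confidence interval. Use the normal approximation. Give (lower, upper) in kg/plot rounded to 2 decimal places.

(1.67, 6.13)

Standard errors of each mean: 5/√247 = 0.3181 and 12/√222 = 0.8054.
SE(x̄₁ − x̄₂) = √(0.3181² + 0.8054²) = 0.8659 for independent samples with unequal variances.
With z* = 2.576, the margin is 2.576 × 0.8659 = 2.2306.
x̄₁ − x̄₂ = 25.3 − 21.4 = 3.9000; the interval is 3.9000 ± 2.2306 = (1.67, 6.13).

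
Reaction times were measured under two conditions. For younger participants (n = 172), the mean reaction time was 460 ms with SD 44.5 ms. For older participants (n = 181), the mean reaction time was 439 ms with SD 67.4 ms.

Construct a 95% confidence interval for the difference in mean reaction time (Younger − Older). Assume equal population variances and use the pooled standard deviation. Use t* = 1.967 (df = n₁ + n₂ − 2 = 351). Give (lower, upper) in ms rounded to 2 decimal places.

Pooled variance s_p² = [171·44.5² + 180·67.4²] / (172+181−2) = 3294.3577, so s_p = 57.3965.
SE_diff = s_p·√(1/n₁ + 1/n₂) = 57.3965·√(1/172 + 1/181) = 6.1118.
t* = 1.967; margin = 1.967 × 6.1118 = 12.0219.
Difference = 460 − 439 = 21.0000.
21.0000 ± 12.0219 → (8.98, 33.02).

(8.98, 33.02)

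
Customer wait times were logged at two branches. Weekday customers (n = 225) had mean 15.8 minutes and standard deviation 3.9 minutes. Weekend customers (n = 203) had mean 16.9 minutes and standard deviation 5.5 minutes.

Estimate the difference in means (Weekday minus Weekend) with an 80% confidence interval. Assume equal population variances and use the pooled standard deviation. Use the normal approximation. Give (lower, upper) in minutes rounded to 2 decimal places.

Pooled variance s_p² = [224·3.9² + 202·5.5²] / (225+203−2) = 22.3416, so s_p = 4.7267.
SE_diff = s_p·√(1/n₁ + 1/n₂) = 4.7267·√(1/225 + 1/203) = 0.4576.
z* = 1.282; margin = 1.282 × 0.4576 = 0.5866.
Difference = 15.8 − 16.9 = -1.1000.
-1.1000 ± 0.5866 → (-1.69, -0.51).

(-1.69, -0.51)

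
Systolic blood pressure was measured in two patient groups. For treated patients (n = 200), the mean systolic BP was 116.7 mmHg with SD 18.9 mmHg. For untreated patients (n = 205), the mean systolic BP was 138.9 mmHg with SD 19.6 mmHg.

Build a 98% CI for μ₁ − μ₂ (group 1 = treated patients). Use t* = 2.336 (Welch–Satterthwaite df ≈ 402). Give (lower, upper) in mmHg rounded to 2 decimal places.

SE₁ = s₁/√n₁ = 18.9/√200 = 1.3364; SE₂ = 19.6/√205 = 1.3689.
Independent samples, unequal variances: SE_diff = √(SE₁² + SE₂²) = √(1.78596496 + 1.87388721) = 1.9131.
t* = 2.336, so margin of error = 2.336 × 1.9131 = 4.4690.
Difference in means = 116.7 − 138.9 = -22.2000.
-22.2000 ± 4.4690 → (-26.67, -17.73).

(-26.67, -17.73)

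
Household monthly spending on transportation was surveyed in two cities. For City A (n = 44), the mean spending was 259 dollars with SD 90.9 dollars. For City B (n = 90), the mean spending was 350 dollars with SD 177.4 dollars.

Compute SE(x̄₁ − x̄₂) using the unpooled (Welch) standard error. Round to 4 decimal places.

SE₁ = s₁/√n₁ = 90.9/√44 = 13.7037; SE₂ = 177.4/√90 = 18.6996.
Independent samples, unequal variances: SE_diff = √(SE₁² + SE₂²) = √(187.79139369 + 349.67504016) = 23.1833.

23.1833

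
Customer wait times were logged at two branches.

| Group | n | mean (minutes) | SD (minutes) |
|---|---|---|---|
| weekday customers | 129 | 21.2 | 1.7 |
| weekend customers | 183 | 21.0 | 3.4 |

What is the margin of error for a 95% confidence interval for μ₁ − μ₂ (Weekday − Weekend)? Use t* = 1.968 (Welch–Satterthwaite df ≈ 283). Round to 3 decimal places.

0.576

Per-group SEs: s₁/√n₁ = 1.7/√129 = 0.1497, s₂/√n₂ = 3.4/√183 = 0.2513.
Unpooled SE of the difference: √(0.02241009 + 0.06315169) = 0.2925.
Margin of error = t* · SE = 1.968 × 0.2925 = 0.5756.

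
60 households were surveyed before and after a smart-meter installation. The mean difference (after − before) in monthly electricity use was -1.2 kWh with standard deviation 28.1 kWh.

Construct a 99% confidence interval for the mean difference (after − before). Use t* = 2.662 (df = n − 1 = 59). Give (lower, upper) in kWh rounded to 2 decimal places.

Paired design: SE = s_d/√n = 28.1/√60 = 3.6277.
t* = 2.662; margin of error = 2.662 × 3.6277 = 9.6569.
-1.2 ± 9.6569 → (-10.86, 8.46).

(-10.86, 8.46)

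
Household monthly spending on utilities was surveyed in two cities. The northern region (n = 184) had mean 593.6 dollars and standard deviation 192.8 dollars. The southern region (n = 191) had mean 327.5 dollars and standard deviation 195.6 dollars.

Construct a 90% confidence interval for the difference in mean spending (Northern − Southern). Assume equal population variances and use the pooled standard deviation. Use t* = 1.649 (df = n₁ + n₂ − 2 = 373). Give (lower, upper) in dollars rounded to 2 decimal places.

(233.02, 299.18)

s_p = √[((n₁−1)s₁² + (n₂−1)s₂²)/(n₁+n₂−2)] = √[(183·192.8² + 190·195.6²)/373] = 194.2313.
SE = 194.2313·√(1/184 + 1/191) = 20.0636.
With t* = 1.649, margin = 1.649 × 20.0636 = 33.0849.
x̄₁ − x̄₂ = 593.6 − 327.5 = 266.1000; interval 266.1000 ± 33.0849 = (233.02, 299.18).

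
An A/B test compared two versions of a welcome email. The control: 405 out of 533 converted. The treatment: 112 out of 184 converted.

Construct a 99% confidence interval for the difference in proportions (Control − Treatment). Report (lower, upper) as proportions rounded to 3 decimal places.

(0.047, 0.255)

Sample proportions: 405/533 = 0.7598, 112/184 = 0.6087.
Each SE is √(p̂(1−p̂)/n): √(0.7598·0.2402/533) = 0.01850 and √(0.6087·0.3913/184) = 0.03598.
SE(p̂₁ − p̂₂) = √(SE₁² + SE₂²) = √(0.00034225 + 0.0012945604) = 0.04046, since the two samples are independent.
At 99% confidence z* = 2.576; margin = 2.576 × 0.04046 = 0.10422.
The difference is 0.7598 − 0.6087 = 0.1511, so the interval is 0.1511 ± 0.10422 = (0.047, 0.255).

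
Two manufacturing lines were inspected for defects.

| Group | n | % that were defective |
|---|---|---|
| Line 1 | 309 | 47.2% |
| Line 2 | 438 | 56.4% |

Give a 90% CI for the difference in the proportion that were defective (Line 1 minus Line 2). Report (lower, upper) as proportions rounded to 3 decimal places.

Each SE is √(p̂(1−p̂)/n): √(0.4720·0.5280/309) = 0.02840 and √(0.5640·0.4360/438) = 0.02369.
SE(p̂₁ − p̂₂) = √(SE₁² + SE₂²) = √(0.00080656 + 0.0005612161) = 0.03698, since the two samples are independent.
At 90% confidence z* = 1.645; margin = 1.645 × 0.03698 = 0.06083.
The difference is 0.4720 − 0.5640 = -0.0920, so the interval is -0.0920 ± 0.06083 = (-0.153, -0.031).

(-0.153, -0.031)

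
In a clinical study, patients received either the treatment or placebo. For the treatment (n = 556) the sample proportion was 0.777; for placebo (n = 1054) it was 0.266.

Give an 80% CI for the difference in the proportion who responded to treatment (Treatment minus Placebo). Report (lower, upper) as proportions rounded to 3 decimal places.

(0.482, 0.540)

SE₁ = √(p̂₁(1−p̂₁)/n₁) = √(0.7770·0.2230/556) = 0.01765; SE₂ = √(0.2660·0.7340/1054) = 0.01361.
Independent samples: SE of the difference = √(SE₁² + SE₂²) = √(0.0003115225 + 0.0001852321) = 0.02229.
z* for 80% confidence is 1.282, so the margin of error is 1.282 × 0.02229 = 0.02858.
Point estimate p̂₁ − p̂₂ = 0.7770 − 0.2660 = 0.5110.
0.5110 ± 0.02858 → (0.482, 0.540).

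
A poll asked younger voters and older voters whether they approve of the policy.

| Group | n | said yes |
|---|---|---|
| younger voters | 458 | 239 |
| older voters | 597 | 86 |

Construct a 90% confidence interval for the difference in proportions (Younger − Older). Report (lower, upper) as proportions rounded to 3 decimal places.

First, p̂₁ = 239/458 = 0.5218; p̂₂ = 86/597 = 0.1441.
The two standard errors are √(0.5218×0.4782/458) = 0.02334 and √(0.1441×0.8559/597) = 0.01437.
Because the samples are independent, SE_diff = √(0.02334² + 0.01437²) = 0.02741.
Using z* = 1.645 for 90%, ME = 1.645 × 0.02741 = 0.04509.
p̂₁ − p̂₂ = 0.3777; interval 0.3777 ± 0.04509 gives (0.333, 0.423).

(0.333, 0.423)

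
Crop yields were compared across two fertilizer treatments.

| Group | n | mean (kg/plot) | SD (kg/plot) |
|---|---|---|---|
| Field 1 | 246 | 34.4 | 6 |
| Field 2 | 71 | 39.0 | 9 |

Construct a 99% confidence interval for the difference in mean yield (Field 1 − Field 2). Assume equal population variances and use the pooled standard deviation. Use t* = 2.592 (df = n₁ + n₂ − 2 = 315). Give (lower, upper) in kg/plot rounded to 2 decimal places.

(-6.97, -2.23)

Pooled variance s_p² = [245·6² + 70·9²] / (246+71−2) = 46.0000, so s_p = 6.7823.
SE_diff = s_p·√(1/n₁ + 1/n₂) = 6.7823·√(1/246 + 1/71) = 0.9137.
t* = 2.592; margin = 2.592 × 0.9137 = 2.3683.
Difference = 34.4 − 39.0 = -4.6000.
-4.6000 ± 2.3683 → (-6.97, -2.23).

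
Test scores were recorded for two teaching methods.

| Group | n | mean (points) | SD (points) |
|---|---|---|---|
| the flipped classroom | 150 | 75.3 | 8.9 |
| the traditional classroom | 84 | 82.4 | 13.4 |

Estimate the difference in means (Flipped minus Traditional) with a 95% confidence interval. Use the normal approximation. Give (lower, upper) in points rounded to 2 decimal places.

(-10.30, -3.90)

Per-group SEs: s₁/√n₁ = 8.9/√150 = 0.7267, s₂/√n₂ = 13.4/√84 = 1.4621.
Unpooled SE of the difference: √(0.52809289 + 2.13773641) = 1.6327.
Margin of error = z* · SE = 1.960 × 1.6327 = 3.2001.
x̄₁ − x̄₂ = 75.3 − 82.4 = -7.1000.
CI: -7.1000 ± 3.2001 = (-10.30, -3.90).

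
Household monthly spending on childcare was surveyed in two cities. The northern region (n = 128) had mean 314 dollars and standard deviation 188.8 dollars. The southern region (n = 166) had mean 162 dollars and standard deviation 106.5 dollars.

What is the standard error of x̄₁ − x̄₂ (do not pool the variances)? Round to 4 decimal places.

18.6227

Per-group SEs: s₁/√n₁ = 188.8/√128 = 16.6877, s₂/√n₂ = 106.5/√166 = 8.2660.
Unpooled SE of the difference: √(278.47933129 + 68.326756) = 18.6227.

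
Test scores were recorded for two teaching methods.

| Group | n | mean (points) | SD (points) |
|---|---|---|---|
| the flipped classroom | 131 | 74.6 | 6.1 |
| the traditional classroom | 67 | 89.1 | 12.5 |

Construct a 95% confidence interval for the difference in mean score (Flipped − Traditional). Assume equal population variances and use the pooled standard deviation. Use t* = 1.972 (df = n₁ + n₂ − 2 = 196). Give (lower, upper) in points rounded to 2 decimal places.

s_p = √[((n₁−1)s₁² + (n₂−1)s₂²)/(n₁+n₂−2)] = √[(130·6.1² + 66·12.5²)/196] = 8.7918.
SE = 8.7918·√(1/131 + 1/67) = 1.3205.
With t* = 1.972, margin = 1.972 × 1.3205 = 2.6040.
x̄₁ − x̄₂ = 74.6 − 89.1 = -14.5000; interval -14.5000 ± 2.6040 = (-17.10, -11.90).

(-17.10, -11.90)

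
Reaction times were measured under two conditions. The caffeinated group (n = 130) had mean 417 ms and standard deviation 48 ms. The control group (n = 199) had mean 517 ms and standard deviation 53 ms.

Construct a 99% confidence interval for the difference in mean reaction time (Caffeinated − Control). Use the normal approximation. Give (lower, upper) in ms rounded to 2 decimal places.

(-114.54, -85.46)

Standard errors of each mean: 48/√130 = 4.2099 and 53/√199 = 3.7571.
SE(x̄₁ − x̄₂) = √(4.2099² + 3.7571²) = 5.6426 for independent samples with unequal variances.
With z* = 2.576, the margin is 2.576 × 5.6426 = 14.5353.
x̄₁ − x̄₂ = 417 − 517 = -100.0000; the interval is -100.0000 ± 14.5353 = (-114.54, -85.46).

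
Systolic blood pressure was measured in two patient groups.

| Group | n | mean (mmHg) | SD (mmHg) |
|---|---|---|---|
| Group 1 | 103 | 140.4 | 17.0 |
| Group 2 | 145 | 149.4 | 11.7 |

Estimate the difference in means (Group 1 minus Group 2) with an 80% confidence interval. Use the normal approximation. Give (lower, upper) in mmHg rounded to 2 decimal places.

SE₁ = s₁/√n₁ = 17.0/√103 = 1.6751; SE₂ = 11.7/√145 = 0.9716.
Independent samples, unequal variances: SE_diff = √(SE₁² + SE₂²) = √(2.80596001 + 0.94400656) = 1.9365.
z* = 1.282, so margin of error = 1.282 × 1.9365 = 2.4826.
Difference in means = 140.4 − 149.4 = -9.0000.
-9.0000 ± 2.4826 → (-11.48, -6.52).

(-11.48, -6.52)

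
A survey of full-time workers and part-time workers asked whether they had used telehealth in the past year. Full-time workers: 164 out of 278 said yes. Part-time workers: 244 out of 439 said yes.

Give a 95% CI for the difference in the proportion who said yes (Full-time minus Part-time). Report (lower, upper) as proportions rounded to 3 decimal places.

(-0.040, 0.108)

p̂₁ = 164/278 = 0.5899 and p̂₂ = 244/439 = 0.5558.
SE₁ = √(p̂₁(1−p̂₁)/n₁) = √(0.5899·0.4101/278) = 0.02950; SE₂ = √(0.5558·0.4442/439) = 0.02371.
Independent samples: SE of the difference = √(SE₁² + SE₂²) = √(0.00087025 + 0.0005621641) = 0.03785.
z* for 95% confidence is 1.960, so the margin of error is 1.960 × 0.03785 = 0.07419.
Point estimate p̂₁ − p̂₂ = 0.5899 − 0.5558 = 0.0341.
0.0341 ± 0.07419 → (-0.040, 0.108).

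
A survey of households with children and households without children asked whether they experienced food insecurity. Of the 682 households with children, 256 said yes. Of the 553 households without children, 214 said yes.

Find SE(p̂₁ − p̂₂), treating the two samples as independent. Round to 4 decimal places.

0.0278

First, p̂₁ = 256/682 = 0.3754; p̂₂ = 214/553 = 0.3870.
The two standard errors are √(0.3754×0.6246/682) = 0.01854 and √(0.3870×0.6130/553) = 0.02071.
Because the samples are independent, SE_diff = √(0.01854² + 0.02071²) = 0.02780.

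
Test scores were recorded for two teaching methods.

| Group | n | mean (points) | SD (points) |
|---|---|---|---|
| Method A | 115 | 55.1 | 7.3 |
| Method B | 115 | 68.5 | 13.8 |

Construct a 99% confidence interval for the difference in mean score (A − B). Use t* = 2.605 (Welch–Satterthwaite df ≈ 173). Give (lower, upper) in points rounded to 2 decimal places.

(-17.19, -9.61)

SE₁ = s₁/√n₁ = 7.3/√115 = 0.6807; SE₂ = 13.8/√115 = 1.2869.
Independent samples, unequal variances: SE_diff = √(SE₁² + SE₂²) = √(0.46335249 + 1.65611161) = 1.4558.
t* = 2.605, so margin of error = 2.605 × 1.4558 = 3.7924.
Difference in means = 55.1 − 68.5 = -13.4000.
-13.4000 ± 3.7924 → (-17.19, -9.61).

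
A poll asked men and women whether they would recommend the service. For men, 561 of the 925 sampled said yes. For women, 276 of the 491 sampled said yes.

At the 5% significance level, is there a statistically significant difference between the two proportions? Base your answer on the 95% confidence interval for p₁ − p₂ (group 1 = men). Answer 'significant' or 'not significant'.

p̂₁ = 561/925 = 0.6065 and p̂₂ = 276/491 = 0.5621.
SE₁ = √(p̂₁(1−p̂₁)/n₁) = √(0.6065·0.3935/925) = 0.01606; SE₂ = √(0.5621·0.4379/491) = 0.02239.
Independent samples: SE of the difference = √(SE₁² + SE₂²) = √(0.0002579236 + 0.0005013121) = 0.02755.
z* for 95% confidence is 1.960, so the margin of error is 1.960 × 0.02755 = 0.05400.
Point estimate p̂₁ − p̂₂ = 0.6065 − 0.5621 = 0.0444.
0.0444 ± 0.05400 → (-0.00960, 0.09840).
The interval (-0.00960, 0.09840) contains 0, so the difference is not significant.

not significant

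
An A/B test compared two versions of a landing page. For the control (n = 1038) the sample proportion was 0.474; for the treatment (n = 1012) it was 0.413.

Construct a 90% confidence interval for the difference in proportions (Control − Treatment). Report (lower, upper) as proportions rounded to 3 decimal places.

Each SE is √(p̂(1−p̂)/n): √(0.4740·0.5260/1038) = 0.01550 and √(0.4130·0.5870/1012) = 0.01548.
SE(p̂₁ − p̂₂) = √(SE₁² + SE₂²) = √(0.00024025 + 0.0002396304) = 0.02191, since the two samples are independent.
At 90% confidence z* = 1.645; margin = 1.645 × 0.02191 = 0.03604.
The difference is 0.4740 − 0.4130 = 0.0610, so the interval is 0.0610 ± 0.03604 = (0.025, 0.097).

(0.025, 0.097)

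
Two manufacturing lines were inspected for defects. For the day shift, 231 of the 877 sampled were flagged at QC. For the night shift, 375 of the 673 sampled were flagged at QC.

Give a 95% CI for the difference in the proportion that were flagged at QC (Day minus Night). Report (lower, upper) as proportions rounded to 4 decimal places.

Sample proportions: 231/877 = 0.2634, 375/673 = 0.5572.
Each SE is √(p̂(1−p̂)/n): √(0.2634·0.7366/877) = 0.01487 and √(0.5572·0.4428/673) = 0.01915.
SE(p̂₁ − p̂₂) = √(SE₁² + SE₂²) = √(0.0002211169 + 0.0003667225) = 0.02425, since the two samples are independent.
At 95% confidence z* = 1.960; margin = 1.960 × 0.02425 = 0.04753.
The difference is 0.2634 − 0.5572 = -0.2938, so the interval is -0.2938 ± 0.04753 = (-0.3413, -0.2463).

(-0.3413, -0.2463)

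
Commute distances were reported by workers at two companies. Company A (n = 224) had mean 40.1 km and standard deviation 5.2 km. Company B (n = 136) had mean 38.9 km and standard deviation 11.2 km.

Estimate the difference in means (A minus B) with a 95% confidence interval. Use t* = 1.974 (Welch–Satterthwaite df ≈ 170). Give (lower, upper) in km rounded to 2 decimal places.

(-0.82, 3.22)

SE₁ = s₁/√n₁ = 5.2/√224 = 0.3474; SE₂ = 11.2/√136 = 0.9604.
Independent samples, unequal variances: SE_diff = √(SE₁² + SE₂²) = √(0.12068676 + 0.92236816) = 1.0213.
t* = 1.974, so margin of error = 1.974 × 1.0213 = 2.0160.
Difference in means = 40.1 − 38.9 = 1.2000.
1.2000 ± 2.0160 → (-0.82, 3.22).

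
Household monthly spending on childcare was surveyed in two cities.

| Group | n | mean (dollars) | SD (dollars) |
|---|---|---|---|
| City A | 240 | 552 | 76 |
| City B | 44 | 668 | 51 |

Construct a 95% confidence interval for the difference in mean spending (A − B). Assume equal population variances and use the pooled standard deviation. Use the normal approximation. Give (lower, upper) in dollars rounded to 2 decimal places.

Pooled variance s_p² = [239·76² + 43·51²] / (240+44−2) = 5291.8688, so s_p = 72.7452.
SE_diff = s_p·√(1/n₁ + 1/n₂) = 72.7452·√(1/240 + 1/44) = 11.9298.
z* = 1.960; margin = 1.960 × 11.9298 = 23.3824.
Difference = 552 − 668 = -116.0000.
-116.0000 ± 23.3824 → (-139.38, -92.62).

(-139.38, -92.62)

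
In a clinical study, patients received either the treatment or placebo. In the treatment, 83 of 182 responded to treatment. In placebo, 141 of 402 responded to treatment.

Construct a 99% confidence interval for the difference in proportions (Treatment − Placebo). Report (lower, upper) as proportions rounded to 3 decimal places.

(-0.008, 0.218)

First, p̂₁ = 83/182 = 0.4560; p̂₂ = 141/402 = 0.3507.
The two standard errors are √(0.4560×0.5440/182) = 0.03692 and √(0.3507×0.6493/402) = 0.02380.
Because the samples are independent, SE_diff = √(0.03692² + 0.02380²) = 0.04393.
Using z* = 2.576 for 99%, ME = 2.576 × 0.04393 = 0.11316.
p̂₁ − p̂₂ = 0.1053; interval 0.1053 ± 0.11316 gives (-0.008, 0.218).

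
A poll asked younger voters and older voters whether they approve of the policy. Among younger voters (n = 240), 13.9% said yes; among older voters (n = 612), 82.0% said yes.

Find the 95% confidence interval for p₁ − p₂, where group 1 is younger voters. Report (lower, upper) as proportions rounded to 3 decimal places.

(-0.734, -0.628)

Each SE is √(p̂(1−p̂)/n): √(0.1390·0.8610/240) = 0.02233 and √(0.8200·0.1800/612) = 0.01553.
SE(p̂₁ − p̂₂) = √(SE₁² + SE₂²) = √(0.0004986289 + 0.0002411809) = 0.02720, since the two samples are independent.
At 95% confidence z* = 1.960; margin = 1.960 × 0.02720 = 0.05331.
The difference is 0.1390 − 0.8200 = -0.6810, so the interval is -0.6810 ± 0.05331 = (-0.734, -0.628).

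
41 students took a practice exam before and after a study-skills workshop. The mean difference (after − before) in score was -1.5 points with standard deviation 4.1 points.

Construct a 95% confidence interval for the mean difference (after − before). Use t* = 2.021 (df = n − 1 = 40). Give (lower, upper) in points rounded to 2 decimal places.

This is a matched-pairs design, so SE = s_d/√n = 4.1/√41 = 0.6403.
Margin = 2.021 × 0.6403 = 1.2940; the interval is -1.5 ± 1.2940 = (-2.79, -0.21).

(-2.79, -0.21)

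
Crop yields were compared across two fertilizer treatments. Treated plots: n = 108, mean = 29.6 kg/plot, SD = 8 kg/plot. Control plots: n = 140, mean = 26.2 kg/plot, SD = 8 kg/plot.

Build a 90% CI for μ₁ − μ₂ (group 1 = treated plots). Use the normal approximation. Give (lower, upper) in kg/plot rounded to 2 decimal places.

(1.71, 5.09)

Per-group SEs: s₁/√n₁ = 8/√108 = 0.7698, s₂/√n₂ = 8/√140 = 0.6761.
Unpooled SE of the difference: √(0.59259204 + 0.45711121) = 1.0246.
Margin of error = z* · SE = 1.645 × 1.0246 = 1.6855.
x̄₁ − x̄₂ = 29.6 − 26.2 = 3.4000.
CI: 3.4000 ± 1.6855 = (1.71, 5.09).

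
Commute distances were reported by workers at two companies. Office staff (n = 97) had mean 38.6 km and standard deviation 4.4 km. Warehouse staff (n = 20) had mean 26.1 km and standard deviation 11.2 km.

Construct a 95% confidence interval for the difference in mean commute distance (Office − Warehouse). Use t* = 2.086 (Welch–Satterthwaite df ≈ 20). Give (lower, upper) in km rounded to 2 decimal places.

SE₁ = s₁/√n₁ = 4.4/√97 = 0.4468; SE₂ = 11.2/√20 = 2.5044.
Independent samples, unequal variances: SE_diff = √(SE₁² + SE₂²) = √(0.19963024 + 6.27201936) = 2.5439.
t* = 2.086, so margin of error = 2.086 × 2.5439 = 5.3066.
Difference in means = 38.6 − 26.1 = 12.5000.
12.5000 ± 5.3066 → (7.19, 17.81).

(7.19, 17.81)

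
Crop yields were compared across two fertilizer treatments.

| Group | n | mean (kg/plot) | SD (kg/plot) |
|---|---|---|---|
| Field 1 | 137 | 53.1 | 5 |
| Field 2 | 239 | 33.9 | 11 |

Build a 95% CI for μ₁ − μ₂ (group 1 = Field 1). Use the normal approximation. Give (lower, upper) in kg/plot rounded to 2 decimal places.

Per-group SEs: s₁/√n₁ = 5/√137 = 0.4272, s₂/√n₂ = 11/√239 = 0.7115.
Unpooled SE of the difference: √(0.18249984 + 0.50623225) = 0.8299.
Margin of error = z* · SE = 1.960 × 0.8299 = 1.6266.
x̄₁ − x̄₂ = 53.1 − 33.9 = 19.2000.
CI: 19.2000 ± 1.6266 = (17.57, 20.83).

(17.57, 20.83)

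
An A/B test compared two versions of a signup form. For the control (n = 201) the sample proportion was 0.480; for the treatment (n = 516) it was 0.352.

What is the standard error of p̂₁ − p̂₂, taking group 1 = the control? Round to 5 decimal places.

SE₁ = √(p̂₁(1−p̂₁)/n₁) = √(0.4800·0.5200/201) = 0.03524; SE₂ = √(0.3520·0.6480/516) = 0.02102.
Independent samples: SE of the difference = √(SE₁² + SE₂²) = √(0.0012418576 + 0.0004418404) = 0.04103.

0.04103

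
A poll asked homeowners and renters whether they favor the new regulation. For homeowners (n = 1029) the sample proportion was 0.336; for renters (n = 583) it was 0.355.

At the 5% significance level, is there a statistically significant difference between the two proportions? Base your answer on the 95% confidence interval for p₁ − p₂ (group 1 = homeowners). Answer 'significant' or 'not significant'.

The two standard errors are √(0.3360×0.6640/1029) = 0.01472 and √(0.3550×0.6450/583) = 0.01982.
Because the samples are independent, SE_diff = √(0.01472² + 0.01982²) = 0.02469.
Using z* = 1.960 for 95%, ME = 1.960 × 0.02469 = 0.04839.
p̂₁ − p̂₂ = -0.0190; interval -0.0190 ± 0.04839 gives (-0.06739, 0.02939).
The interval (-0.06739, 0.02939) contains 0, so the difference is not significant.

not significant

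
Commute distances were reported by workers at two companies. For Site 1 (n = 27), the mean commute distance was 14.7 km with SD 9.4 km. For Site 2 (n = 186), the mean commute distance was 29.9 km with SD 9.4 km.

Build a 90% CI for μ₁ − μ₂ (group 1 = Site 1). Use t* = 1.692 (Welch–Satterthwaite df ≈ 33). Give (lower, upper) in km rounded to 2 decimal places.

Per-group SEs: s₁/√n₁ = 9.4/√27 = 1.8090, s₂/√n₂ = 9.4/√186 = 0.6892.
Unpooled SE of the difference: √(3.272481 + 0.47499664) = 1.9358.
Margin of error = t* · SE = 1.692 × 1.9358 = 3.2754.
x̄₁ − x̄₂ = 14.7 − 29.9 = -15.2000.
CI: -15.2000 ± 3.2754 = (-18.48, -11.92).

(-18.48, -11.92)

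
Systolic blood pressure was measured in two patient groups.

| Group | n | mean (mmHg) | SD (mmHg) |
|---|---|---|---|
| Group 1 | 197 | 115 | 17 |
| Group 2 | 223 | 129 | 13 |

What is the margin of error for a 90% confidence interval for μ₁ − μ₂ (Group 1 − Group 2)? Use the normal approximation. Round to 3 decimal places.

2.454

SE₁ = s₁/√n₁ = 17/√197 = 1.2112; SE₂ = 13/√223 = 0.8705.
Independent samples, unequal variances: SE_diff = √(SE₁² + SE₂²) = √(1.46700544 + 0.75777025) = 1.4916.
z* = 1.645, so margin of error = 1.645 × 1.4916 = 2.4537.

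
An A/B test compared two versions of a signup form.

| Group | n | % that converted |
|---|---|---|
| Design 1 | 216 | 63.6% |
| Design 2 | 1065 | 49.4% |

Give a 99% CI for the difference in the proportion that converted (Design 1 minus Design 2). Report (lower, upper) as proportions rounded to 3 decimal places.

(0.049, 0.235)

Each SE is √(p̂(1−p̂)/n): √(0.6360·0.3640/216) = 0.03274 and √(0.4940·0.5060/1065) = 0.01532.
SE(p̂₁ − p̂₂) = √(SE₁² + SE₂²) = √(0.0010719076 + 0.0002347024) = 0.03615, since the two samples are independent.
At 99% confidence z* = 2.576; margin = 2.576 × 0.03615 = 0.09312.
The difference is 0.6360 − 0.4940 = 0.1420, so the interval is 0.1420 ± 0.09312 = (0.049, 0.235).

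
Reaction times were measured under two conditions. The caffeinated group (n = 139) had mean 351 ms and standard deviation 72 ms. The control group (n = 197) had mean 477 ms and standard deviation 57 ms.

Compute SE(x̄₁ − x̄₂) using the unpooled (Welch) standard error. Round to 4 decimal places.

7.3340

Per-group SEs: s₁/√n₁ = 72/√139 = 6.1070, s₂/√n₂ = 57/√197 = 4.0611.
Unpooled SE of the difference: √(37.295449 + 16.49253321) = 7.3340.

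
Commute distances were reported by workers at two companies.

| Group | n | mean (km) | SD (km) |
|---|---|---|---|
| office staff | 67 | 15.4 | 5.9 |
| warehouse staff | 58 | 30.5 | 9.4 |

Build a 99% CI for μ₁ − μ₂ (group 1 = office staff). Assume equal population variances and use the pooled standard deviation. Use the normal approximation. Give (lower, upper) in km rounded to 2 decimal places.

s_p = √[((n₁−1)s₁² + (n₂−1)s₂²)/(n₁+n₂−2)] = √[(66·5.9² + 57·9.4²)/123] = 7.7218.
SE = 7.7218·√(1/67 + 1/58) = 1.3849.
With z* = 2.576, margin = 2.576 × 1.3849 = 3.5675.
x̄₁ − x̄₂ = 15.4 − 30.5 = -15.1000; interval -15.1000 ± 3.5675 = (-18.67, -11.53).

(-18.67, -11.53)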